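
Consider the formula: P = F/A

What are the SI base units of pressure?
Units of each symbol in P = F/A:
  F (force): kg·m/s²
  A (area): m²  → in the denominator, contributes 1/m²

Multiplying the contributions: [kg·m/s²] · [1/m²]
Adding exponents of each base unit: kg: 1, m: -1, s: -2
SI base units of pressure: kg/(m·s²)

Answer: kg/(m·s²)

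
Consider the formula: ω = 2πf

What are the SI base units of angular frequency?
Units of each symbol in ω = 2πf:
  f (frequency): 1/s
  The factor 2π is dimensionless.

Multiplying the contributions: [1/s]
Adding exponents of each base unit: s: -1
SI base units of angular frequency: 1/s

Answer: 1/s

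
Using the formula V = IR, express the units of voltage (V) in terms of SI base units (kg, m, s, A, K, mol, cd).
Units of each symbol in V = IR:
  I (current): A
  R (resistance, in ohms): kg·m²/(s³·A²)

Multiplying the contributions: [A] · [kg·m²/(s³·A²)]
Adding exponents of each base unit: kg: 1, m: 2, s: -3, A: -1
SI base units of voltage: kg·m²/(s³·A)

Answer: kg·m²/(s³·A)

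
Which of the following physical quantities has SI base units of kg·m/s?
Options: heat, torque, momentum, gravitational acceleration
Checking the SI base units of each option:
  heat (Q = mcΔT): kg·m²/s²  ✗
  torque (τ = Fr): kg·m²/s²  ✗
  momentum (p = mv): kg·m/s  ✓ matches
  gravitational acceleration (g = GM/r²): m/s²  ✗

Only momentum has units kg·m/s.

Answer: momentum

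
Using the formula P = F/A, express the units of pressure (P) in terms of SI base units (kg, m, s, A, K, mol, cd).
Units of each symbol in P = F/A:
  F (force): kg·m/s²
  A (area): m²  → in the denominator, contributes 1/m²

Multiplying the contributions: [kg·m/s²] · [1/m²]
Adding exponents of each base unit: kg: 1, m: -1, s: -2
SI base units of pressure: kg/(m·s²)

Answer: kg/(m·s²)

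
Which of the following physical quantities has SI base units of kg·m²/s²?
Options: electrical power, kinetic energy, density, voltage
Checking the SI base units of each option:
  electrical power (P = IV): kg·m²/s³  ✗
  kinetic energy (E = ½mv²): kg·m²/s²  ✓ matches
  density (ρ = m/V): kg/m³  ✗
  voltage (V = IR): kg·m²/(s³·A)  ✗

Only kinetic energy has units kg·m²/s².

Answer: kinetic energy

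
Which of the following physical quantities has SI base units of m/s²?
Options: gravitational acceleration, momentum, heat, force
Checking the SI base units of each option:
  gravitational acceleration (g = GM/r²): m/s²  ✓ matches
  momentum (p = mv): kg·m/s  ✗
  heat (Q = mcΔT): kg·m²/s²  ✗
  force (F = ma): kg·m/s²  ✗

Only gravitational acceleration has units m/s².

Answer: gravitational acceleration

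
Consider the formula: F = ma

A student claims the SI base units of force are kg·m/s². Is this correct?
Units of each symbol in F = ma:
  m (mass): kg
  a (acceleration): m/s²

Multiplying the contributions: [kg] · [m/s²]
Adding exponents of each base unit: kg: 1, m: 1, s: -2
SI base units of force: kg·m/s²

The claimed units kg·m/s² match the derived units, so the claim is correct.

Answer: Yes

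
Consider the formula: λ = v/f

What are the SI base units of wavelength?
Units of each symbol in λ = v/f:
  v (wave speed): m/s
  f (frequency): 1/s  → in the denominator, contributes s

Multiplying the contributions: [m/s] · [s]
Adding exponents of each base unit: m: 1
SI base units of wavelength: m

Answer: m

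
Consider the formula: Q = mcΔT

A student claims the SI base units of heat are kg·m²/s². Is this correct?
Units of each symbol in Q = mcΔT:
  m (mass): kg
  c (specific heat capacity, in J/(kg·K)): m²/(s²·K)
  ΔT (temperature change): K

Multiplying the contributions: [kg] · [m²/(s²·K)] · [K]
Adding exponents of each base unit: kg: 1, m: 2, s: -2
SI base units of heat: kg·m²/s²

The claimed units kg·m²/s² match the derived units, so the claim is correct.

Answer: Yes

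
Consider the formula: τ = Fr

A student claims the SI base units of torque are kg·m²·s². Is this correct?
Units of each symbol in τ = Fr:
  F (force): kg·m/s²
  r (lever arm): m

Multiplying the contributions: [kg·m/s²] · [m]
Adding exponents of each base unit: kg: 1, m: 2, s: -2
SI base units of torque: kg·m²/s²

The claimed units kg·m²·s² (exponents kg: 1, m: 2, s: 2) do not match the derived units kg·m²/s² (exponents kg: 1, m: 2, s: -2), so the claim is incorrect.

Answer: No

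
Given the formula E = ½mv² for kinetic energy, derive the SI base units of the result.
Units of each symbol in E = ½mv²:
  m (mass): kg
  v (speed): m/s  → to the power 2, contributes m²/s²
  The factor ½ is dimensionless.

Multiplying the contributions: [kg] · [m²/s²]
Adding exponents of each base unit: kg: 1, m: 2, s: -2
SI base units of kinetic energy: kg·m²/s²

Answer: kg·m²/s²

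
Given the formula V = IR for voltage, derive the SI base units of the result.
Units of each symbol in V = IR:
  I (current): A
  R (resistance, in ohms): kg·m²/(s³·A²)

Multiplying the contributions: [A] · [kg·m²/(s³·A²)]
Adding exponents of each base unit: kg: 1, m: 2, s: -3, A: -1
SI base units of voltage: kg·m²/(s³·A)

Answer: kg·m²/(s³·A)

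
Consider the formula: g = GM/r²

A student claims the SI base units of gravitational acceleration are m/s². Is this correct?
Units of each symbol in g = GM/r²:
  G (gravitational constant): m³/(kg·s²)
  M (mass): kg
  r (distance): m  → to the power 2 in the denominator, contributes 1/m²

Multiplying the contributions: [m³/(kg·s²)] · [kg] · [1/m²]
Adding exponents of each base unit: m: 1, s: -2
SI base units of gravitational acceleration: m/s²

The claimed units m/s² match the derived units, so the claim is correct.

Answer: Yes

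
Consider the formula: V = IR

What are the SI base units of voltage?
Units of each symbol in V = IR:
  I (current): A
  R (resistance, in ohms): kg·m²/(s³·A²)

Multiplying the contributions: [A] · [kg·m²/(s³·A²)]
Adding exponents of each base unit: kg: 1, m: 2, s: -3, A: -1
SI base units of voltage: kg·m²/(s³·A)

Answer: kg·m²/(s³·A)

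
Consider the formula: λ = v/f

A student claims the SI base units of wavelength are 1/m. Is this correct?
Units of each symbol in λ = v/f:
  v (wave speed): m/s
  f (frequency): 1/s  → in the denominator, contributes s

Multiplying the contributions: [m/s] · [s]
Adding exponents of each base unit: m: 1
SI base units of wavelength: m

The claimed units 1/m (exponents m: -1) do not match the derived units m (exponents m: 1), so the claim is incorrect.

Answer: No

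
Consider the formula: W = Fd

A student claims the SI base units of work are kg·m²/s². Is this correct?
Units of each symbol in W = Fd:
  F (force): kg·m/s²
  d (displacement): m

Multiplying the contributions: [kg·m/s²] · [m]
Adding exponents of each base unit: kg: 1, m: 2, s: -2
SI base units of work: kg·m²/s²

The claimed units kg·m²/s² match the derived units, so the claim is correct.

Answer: Yes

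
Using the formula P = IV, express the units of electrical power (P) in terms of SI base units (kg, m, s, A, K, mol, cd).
Units of each symbol in P = IV:
  I (current): A
  V (voltage, in volts): kg·m²/(s³·A)

Multiplying the contributions: [A] · [kg·m²/(s³·A)]
Adding exponents of each base unit: kg: 1, m: 2, s: -3
SI base units of electrical power: kg·m²/s³

Answer: kg·m²/s³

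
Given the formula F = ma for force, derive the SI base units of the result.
Units of each symbol in F = ma:
  m (mass): kg
  a (acceleration): m/s²

Multiplying the contributions: [kg] · [m/s²]
Adding exponents of each base unit: kg: 1, m: 1, s: -2
SI base units of force: kg·m/s²

Answer: kg·m/s²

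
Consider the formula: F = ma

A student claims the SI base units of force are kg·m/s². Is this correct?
Units of each symbol in F = ma:
  m (mass): kg
  a (acceleration): m/s²

Multiplying the contributions: [kg] · [m/s²]
Adding exponents of each base unit: kg: 1, m: 1, s: -2
SI base units of force: kg·m/s²

The claimed units kg·m/s² match the derived units, so the claim is correct.

Answer: Yes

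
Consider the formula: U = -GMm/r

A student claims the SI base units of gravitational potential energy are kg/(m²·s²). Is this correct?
Units of each symbol in U = -GMm/r:
  G (gravitational constant): m³/(kg·s²)
  M (mass): kg
  m (mass): kg
  r (distance): m  → in the denominator, contributes 1/m
  The minus sign does not affect the units.

Multiplying the contributions: [m³/(kg·s²)] · [kg] · [kg] · [1/m]
Adding exponents of each base unit: kg: 1, m: 2, s: -2
SI base units of gravitational potential energy: kg·m²/s²

The claimed units kg/(m²·s²) (exponents kg: 1, m: -2, s: -2) do not match the derived units kg·m²/s² (exponents kg: 1, m: 2, s: -2), so the claim is incorrect.

Answer: No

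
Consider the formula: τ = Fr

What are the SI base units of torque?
Units of each symbol in τ = Fr:
  F (force): kg·m/s²
  r (lever arm): m

Multiplying the contributions: [kg·m/s²] · [m]
Adding exponents of each base unit: kg: 1, m: 2, s: -2
SI base units of torque: kg·m²/s²

Answer: kg·m²/s²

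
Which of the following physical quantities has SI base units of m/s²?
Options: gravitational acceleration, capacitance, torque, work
Checking the SI base units of each option:
  gravitational acceleration (g = GM/r²): m/s²  ✓ matches
  capacitance (C = Q/V): s⁴·A²/(kg·m²)  ✗
  torque (τ = Fr): kg·m²/s²  ✗
  work (W = Fd): kg·m²/s²  ✗

Only gravitational acceleration has units m/s².

Answer: gravitational acceleration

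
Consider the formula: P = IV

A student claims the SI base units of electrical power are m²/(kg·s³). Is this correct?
Units of each symbol in P = IV:
  I (current): A
  V (voltage, in volts): kg·m²/(s³·A)

Multiplying the contributions: [A] · [kg·m²/(s³·A)]
Adding exponents of each base unit: kg: 1, m: 2, s: -3
SI base units of electrical power: kg·m²/s³

The claimed units m²/(kg·s³) (exponents kg: -1, m: 2, s: -3) do not match the derived units kg·m²/s³ (exponents kg: 1, m: 2, s: -3), so the claim is incorrect.

Answer: No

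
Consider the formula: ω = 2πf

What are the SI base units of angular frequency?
Units of each symbol in ω = 2πf:
  f (frequency): 1/s
  The factor 2π is dimensionless.

Multiplying the contributions: [1/s]
Adding exponents of each base unit: s: -1
SI base units of angular frequency: 1/s

Answer: 1/s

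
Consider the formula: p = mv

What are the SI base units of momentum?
Units of each symbol in p = mv:
  m (mass): kg
  v (velocity): m/s

Multiplying the contributions: [kg] · [m/s]
Adding exponents of each base unit: kg: 1, m: 1, s: -1
SI base units of momentum: kg·m/s

Answer: kg·m/s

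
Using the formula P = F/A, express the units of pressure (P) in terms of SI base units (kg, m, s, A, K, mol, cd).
Units of each symbol in P = F/A:
  F (force): kg·m/s²
  A (area): m²  → in the denominator, contributes 1/m²

Multiplying the contributions: [kg·m/s²] · [1/m²]
Adding exponents of each base unit: kg: 1, m: -1, s: -2
SI base units of pressure: kg/(m·s²)

Answer: kg/(m·s²)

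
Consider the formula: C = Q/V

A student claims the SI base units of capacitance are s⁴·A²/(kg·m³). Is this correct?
Units of each symbol in C = Q/V:
  Q (charge, in coulombs): s·A
  V (voltage, in volts): kg·m²/(s³·A)  → in the denominator, contributes s³·A/(kg·m²)

Multiplying the contributions: [s·A] · [s³·A/(kg·m²)]
Adding exponents of each base unit: kg: -1, m: -2, s: 4, A: 2
SI base units of capacitance: s⁴·A²/(kg·m²)

The claimed units s⁴·A²/(kg·m³) (exponents kg: -1, m: -3, s: 4, A: 2) do not match the derived units s⁴·A²/(kg·m²) (exponents kg: -1, m: -2, s: 4, A: 2), so the claim is incorrect.

Answer: No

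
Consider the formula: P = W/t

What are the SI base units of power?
Units of each symbol in P = W/t:
  W (work): kg·m²/s²
  t (time): s  → in the denominator, contributes 1/s

Multiplying the contributions: [kg·m²/s²] · [1/s]
Adding exponents of each base unit: kg: 1, m: 2, s: -3
SI base units of power: kg·m²/s³

Answer: kg·m²/s³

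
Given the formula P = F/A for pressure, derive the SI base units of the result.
Units of each symbol in P = F/A:
  F (force): kg·m/s²
  A (area): m²  → in the denominator, contributes 1/m²

Multiplying the contributions: [kg·m/s²] · [1/m²]
Adding exponents of each base unit: kg: 1, m: -1, s: -2
SI base units of pressure: kg/(m·s²)

Answer: kg/(m·s²)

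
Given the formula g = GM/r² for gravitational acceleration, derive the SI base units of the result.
Units of each symbol in g = GM/r²:
  G (gravitational constant): m³/(kg·s²)
  M (mass): kg
  r (distance): m  → to the power 2 in the denominator, contributes 1/m²

Multiplying the contributions: [m³/(kg·s²)] · [kg] · [1/m²]
Adding exponents of each base unit: m: 1, s: -2
SI base units of gravitational acceleration: m/s²

Answer: m/s²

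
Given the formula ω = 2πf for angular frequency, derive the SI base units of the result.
Units of each symbol in ω = 2πf:
  f (frequency): 1/s
  The factor 2π is dimensionless.

Multiplying the contributions: [1/s]
Adding exponents of each base unit: s: -1
SI base units of angular frequency: 1/s

Answer: 1/s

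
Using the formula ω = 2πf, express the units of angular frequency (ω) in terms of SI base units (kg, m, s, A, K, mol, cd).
Units of each symbol in ω = 2πf:
  f (frequency): 1/s
  The factor 2π is dimensionless.

Multiplying the contributions: [1/s]
Adding exponents of each base unit: s: -1
SI base units of angular frequency: 1/s

Answer: 1/s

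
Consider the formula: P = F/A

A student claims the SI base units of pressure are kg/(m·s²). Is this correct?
Units of each symbol in P = F/A:
  F (force): kg·m/s²
  A (area): m²  → in the denominator, contributes 1/m²

Multiplying the contributions: [kg·m/s²] · [1/m²]
Adding exponents of each base unit: kg: 1, m: -1, s: -2
SI base units of pressure: kg/(m·s²)

The claimed units kg/(m·s²) match the derived units, so the claim is correct.

Answer: Yes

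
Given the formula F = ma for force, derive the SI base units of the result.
Units of each symbol in F = ma:
  m (mass): kg
  a (acceleration): m/s²

Multiplying the contributions: [kg] · [m/s²]
Adding exponents of each base unit: kg: 1, m: 1, s: -2
SI base units of force: kg·m/s²

Answer: kg·m/s²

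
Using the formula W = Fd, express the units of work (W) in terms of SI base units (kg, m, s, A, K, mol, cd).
Units of each symbol in W = Fd:
  F (force): kg·m/s²
  d (displacement): m

Multiplying the contributions: [kg·m/s²] · [m]
Adding exponents of each base unit: kg: 1, m: 2, s: -2
SI base units of work: kg·m²/s²

Answer: kg·m²/s²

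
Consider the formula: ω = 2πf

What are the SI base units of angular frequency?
Units of each symbol in ω = 2πf:
  f (frequency): 1/s
  The factor 2π is dimensionless.

Multiplying the contributions: [1/s]
Adding exponents of each base unit: s: -1
SI base units of angular frequency: 1/s

Answer: 1/s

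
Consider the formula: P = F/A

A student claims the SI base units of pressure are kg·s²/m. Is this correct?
Units of each symbol in P = F/A:
  F (force): kg·m/s²
  A (area): m²  → in the denominator, contributes 1/m²

Multiplying the contributions: [kg·m/s²] · [1/m²]
Adding exponents of each base unit: kg: 1, m: -1, s: -2
SI base units of pressure: kg/(m·s²)

The claimed units kg·s²/m (exponents kg: 1, m: -1, s: 2) do not match the derived units kg/(m·s²) (exponents kg: 1, m: -1, s: -2), so the claim is incorrect.

Answer: No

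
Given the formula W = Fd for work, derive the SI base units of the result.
Units of each symbol in W = Fd:
  F (force): kg·m/s²
  d (displacement): m

Multiplying the contributions: [kg·m/s²] · [m]
Adding exponents of each base unit: kg: 1, m: 2, s: -2
SI base units of work: kg·m²/s²

Answer: kg·m²/s²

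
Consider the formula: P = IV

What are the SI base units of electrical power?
Units of each symbol in P = IV:
  I (current): A
  V (voltage, in volts): kg·m²/(s³·A)

Multiplying the contributions: [A] · [kg·m²/(s³·A)]
Adding exponents of each base unit: kg: 1, m: 2, s: -3
SI base units of electrical power: kg·m²/s³

Answer: kg·m²/s³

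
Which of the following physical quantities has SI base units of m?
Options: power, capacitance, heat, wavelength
Checking the SI base units of each option:
  power (P = W/t): kg·m²/s³  ✗
  capacitance (C = Q/V): s⁴·A²/(kg·m²)  ✗
  heat (Q = mcΔT): kg·m²/s²  ✗
  wavelength (λ = v/f): m  ✓ matches

Only wavelength has units m.

Answer: wavelength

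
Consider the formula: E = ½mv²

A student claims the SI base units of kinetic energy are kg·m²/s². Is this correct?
Units of each symbol in E = ½mv²:
  m (mass): kg
  v (speed): m/s  → to the power 2, contributes m²/s²
  The factor ½ is dimensionless.

Multiplying the contributions: [kg] · [m²/s²]
Adding exponents of each base unit: kg: 1, m: 2, s: -2
SI base units of kinetic energy: kg·m²/s²

The claimed units kg·m²/s² match the derived units, so the claim is correct.

Answer: Yes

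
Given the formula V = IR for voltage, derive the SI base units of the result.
Units of each symbol in V = IR:
  I (current): A
  R (resistance, in ohms): kg·m²/(s³·A²)

Multiplying the contributions: [A] · [kg·m²/(s³·A²)]
Adding exponents of each base unit: kg: 1, m: 2, s: -3, A: -1
SI base units of voltage: kg·m²/(s³·A)

Answer: kg·m²/(s³·A)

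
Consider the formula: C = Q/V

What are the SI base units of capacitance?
Units of each symbol in C = Q/V:
  Q (charge, in coulombs): s·A
  V (voltage, in volts): kg·m²/(s³·A)  → in the denominator, contributes s³·A/(kg·m²)

Multiplying the contributions: [s·A] · [s³·A/(kg·m²)]
Adding exponents of each base unit: kg: -1, m: -2, s: 4, A: 2
SI base units of capacitance: s⁴·A²/(kg·m²)

Answer: s⁴·A²/(kg·m²)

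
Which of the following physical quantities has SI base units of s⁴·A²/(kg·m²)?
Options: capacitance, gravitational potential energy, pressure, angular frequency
Checking the SI base units of each option:
  capacitance (C = Q/V): s⁴·A²/(kg·m²)  ✓ matches
  gravitational potential energy (U = -GMm/r): kg·m²/s²  ✗
  pressure (P = F/A): kg/(m·s²)  ✗
  angular frequency (ω = 2πf): 1/s  ✗

Only capacitance has units s⁴·A²/(kg·m²).

Answer: capacitance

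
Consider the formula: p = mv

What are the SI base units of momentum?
Units of each symbol in p = mv:
  m (mass): kg
  v (velocity): m/s

Multiplying the contributions: [kg] · [m/s]
Adding exponents of each base unit: kg: 1, m: 1, s: -1
SI base units of momentum: kg·m/s

Answer: kg·m/s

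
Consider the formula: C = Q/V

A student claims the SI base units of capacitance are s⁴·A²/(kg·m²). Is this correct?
Units of each symbol in C = Q/V:
  Q (charge, in coulombs): s·A
  V (voltage, in volts): kg·m²/(s³·A)  → in the denominator, contributes s³·A/(kg·m²)

Multiplying the contributions: [s·A] · [s³·A/(kg·m²)]
Adding exponents of each base unit: kg: -1, m: -2, s: 4, A: 2
SI base units of capacitance: s⁴·A²/(kg·m²)

The claimed units s⁴·A²/(kg·m²) match the derived units, so the claim is correct.

Answer: Yes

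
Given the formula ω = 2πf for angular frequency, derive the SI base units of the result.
Units of each symbol in ω = 2πf:
  f (frequency): 1/s
  The factor 2π is dimensionless.

Multiplying the contributions: [1/s]
Adding exponents of each base unit: s: -1
SI base units of angular frequency: 1/s

Answer: 1/s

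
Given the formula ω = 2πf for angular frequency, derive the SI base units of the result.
Units of each symbol in ω = 2πf:
  f (frequency): 1/s
  The factor 2π is dimensionless.

Multiplying the contributions: [1/s]
Adding exponents of each base unit: s: -1
SI base units of angular frequency: 1/s

Answer: 1/s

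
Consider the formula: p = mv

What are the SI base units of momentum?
Units of each symbol in p = mv:
  m (mass): kg
  v (velocity): m/s

Multiplying the contributions: [kg] · [m/s]
Adding exponents of each base unit: kg: 1, m: 1, s: -1
SI base units of momentum: kg·m/s

Answer: kg·m/s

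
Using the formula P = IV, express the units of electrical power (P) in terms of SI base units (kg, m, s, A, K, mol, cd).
Units of each symbol in P = IV:
  I (current): A
  V (voltage, in volts): kg·m²/(s³·A)

Multiplying the contributions: [A] · [kg·m²/(s³·A)]
Adding exponents of each base unit: kg: 1, m: 2, s: -3
SI base units of electrical power: kg·m²/s³

Answer: kg·m²/s³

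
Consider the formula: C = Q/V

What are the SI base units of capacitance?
Units of each symbol in C = Q/V:
  Q (charge, in coulombs): s·A
  V (voltage, in volts): kg·m²/(s³·A)  → in the denominator, contributes s³·A/(kg·m²)

Multiplying the contributions: [s·A] · [s³·A/(kg·m²)]
Adding exponents of each base unit: kg: -1, m: -2, s: 4, A: 2
SI base units of capacitance: s⁴·A²/(kg·m²)

Answer: s⁴·A²/(kg·m²)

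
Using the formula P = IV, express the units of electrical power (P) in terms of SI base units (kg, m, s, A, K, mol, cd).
Units of each symbol in P = IV:
  I (current): A
  V (voltage, in volts): kg·m²/(s³·A)

Multiplying the contributions: [A] · [kg·m²/(s³·A)]
Adding exponents of each base unit: kg: 1, m: 2, s: -3
SI base units of electrical power: kg·m²/s³

Answer: kg·m²/s³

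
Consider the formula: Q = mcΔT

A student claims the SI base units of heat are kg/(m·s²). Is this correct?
Units of each symbol in Q = mcΔT:
  m (mass): kg
  c (specific heat capacity, in J/(kg·K)): m²/(s²·K)
  ΔT (temperature change): K

Multiplying the contributions: [kg] · [m²/(s²·K)] · [K]
Adding exponents of each base unit: kg: 1, m: 2, s: -2
SI base units of heat: kg·m²/s²

The claimed units kg/(m·s²) (exponents kg: 1, m: -1, s: -2) do not match the derived units kg·m²/s² (exponents kg: 1, m: 2, s: -2), so the claim is incorrect.

Answer: No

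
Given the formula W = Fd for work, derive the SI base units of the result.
Units of each symbol in W = Fd:
  F (force): kg·m/s²
  d (displacement): m

Multiplying the contributions: [kg·m/s²] · [m]
Adding exponents of each base unit: kg: 1, m: 2, s: -2
SI base units of work: kg·m²/s²

Answer: kg·m²/s²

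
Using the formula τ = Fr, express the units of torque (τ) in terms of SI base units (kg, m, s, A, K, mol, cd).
Units of each symbol in τ = Fr:
  F (force): kg·m/s²
  r (lever arm): m

Multiplying the contributions: [kg·m/s²] · [m]
Adding exponents of each base unit: kg: 1, m: 2, s: -2
SI base units of torque: kg·m²/s²

Answer: kg·m²/s²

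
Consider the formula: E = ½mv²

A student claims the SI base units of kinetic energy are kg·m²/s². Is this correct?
Units of each symbol in E = ½mv²:
  m (mass): kg
  v (speed): m/s  → to the power 2, contributes m²/s²
  The factor ½ is dimensionless.

Multiplying the contributions: [kg] · [m²/s²]
Adding exponents of each base unit: kg: 1, m: 2, s: -2
SI base units of kinetic energy: kg·m²/s²

The claimed units kg·m²/s² match the derived units, so the claim is correct.

Answer: Yes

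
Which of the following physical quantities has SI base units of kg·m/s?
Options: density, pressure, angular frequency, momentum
Checking the SI base units of each option:
  density (ρ = m/V): kg/m³  ✗
  pressure (P = F/A): kg/(m·s²)  ✗
  angular frequency (ω = 2πf): 1/s  ✗
  momentum (p = mv): kg·m/s  ✓ matches

Only momentum has units kg·m/s.

Answer: momentum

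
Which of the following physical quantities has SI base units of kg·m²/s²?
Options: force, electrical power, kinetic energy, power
Checking the SI base units of each option:
  force (F = ma): kg·m/s²  ✗
  electrical power (P = IV): kg·m²/s³  ✗
  kinetic energy (E = ½mv²): kg·m²/s²  ✓ matches
  power (P = W/t): kg·m²/s³  ✗

Only kinetic energy has units kg·m²/s².

Answer: kinetic energy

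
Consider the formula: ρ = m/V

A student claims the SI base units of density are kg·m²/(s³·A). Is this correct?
Units of each symbol in ρ = m/V:
  m (mass): kg
  V (volume): m³  → in the denominator, contributes 1/m³

Multiplying the contributions: [kg] · [1/m³]
Adding exponents of each base unit: kg: 1, m: -3
SI base units of density: kg/m³

The claimed units kg·m²/(s³·A) (exponents kg: 1, m: 2, s: -3, A: -1) do not match the derived units kg/m³ (exponents kg: 1, m: -3), so the claim is incorrect.

Answer: No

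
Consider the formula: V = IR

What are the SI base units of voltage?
Units of each symbol in V = IR:
  I (current): A
  R (resistance, in ohms): kg·m²/(s³·A²)

Multiplying the contributions: [A] · [kg·m²/(s³·A²)]
Adding exponents of each base unit: kg: 1, m: 2, s: -3, A: -1
SI base units of voltage: kg·m²/(s³·A)

Answer: kg·m²/(s³·A)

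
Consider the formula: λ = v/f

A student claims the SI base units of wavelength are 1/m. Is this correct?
Units of each symbol in λ = v/f:
  v (wave speed): m/s
  f (frequency): 1/s  → in the denominator, contributes s

Multiplying the contributions: [m/s] · [s]
Adding exponents of each base unit: m: 1
SI base units of wavelength: m

The claimed units 1/m (exponents m: -1) do not match the derived units m (exponents m: 1), so the claim is incorrect.

Answer: No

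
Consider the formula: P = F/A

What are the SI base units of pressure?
Units of each symbol in P = F/A:
  F (force): kg·m/s²
  A (area): m²  → in the denominator, contributes 1/m²

Multiplying the contributions: [kg·m/s²] · [1/m²]
Adding exponents of each base unit: kg: 1, m: -1, s: -2
SI base units of pressure: kg/(m·s²)

Answer: kg/(m·s²)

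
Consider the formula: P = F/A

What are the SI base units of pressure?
Units of each symbol in P = F/A:
  F (force): kg·m/s²
  A (area): m²  → in the denominator, contributes 1/m²

Multiplying the contributions: [kg·m/s²] · [1/m²]
Adding exponents of each base unit: kg: 1, m: -1, s: -2
SI base units of pressure: kg/(m·s²)

Answer: kg/(m·s²)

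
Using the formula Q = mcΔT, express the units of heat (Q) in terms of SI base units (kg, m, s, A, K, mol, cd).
Units of each symbol in Q = mcΔT:
  m (mass): kg
  c (specific heat capacity, in J/(kg·K)): m²/(s²·K)
  ΔT (temperature change): K

Multiplying the contributions: [kg] · [m²/(s²·K)] · [K]
Adding exponents of each base unit: kg: 1, m: 2, s: -2
SI base units of heat: kg·m²/s²

Answer: kg·m²/s²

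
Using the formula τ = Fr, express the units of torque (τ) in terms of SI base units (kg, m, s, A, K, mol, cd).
Units of each symbol in τ = Fr:
  F (force): kg·m/s²
  r (lever arm): m

Multiplying the contributions: [kg·m/s²] · [m]
Adding exponents of each base unit: kg: 1, m: 2, s: -2
SI base units of torque: kg·m²/s²

Answer: kg·m²/s²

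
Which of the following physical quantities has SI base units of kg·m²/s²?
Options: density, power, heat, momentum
Checking the SI base units of each option:
  density (ρ = m/V): kg/m³  ✗
  power (P = W/t): kg·m²/s³  ✗
  heat (Q = mcΔT): kg·m²/s²  ✓ matches
  momentum (p = mv): kg·m/s  ✗

Only heat has units kg·m²/s².

Answer: heat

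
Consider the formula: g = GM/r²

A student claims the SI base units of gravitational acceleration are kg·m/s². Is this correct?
Units of each symbol in g = GM/r²:
  G (gravitational constant): m³/(kg·s²)
  M (mass): kg
  r (distance): m  → to the power 2 in the denominator, contributes 1/m²

Multiplying the contributions: [m³/(kg·s²)] · [kg] · [1/m²]
Adding exponents of each base unit: m: 1, s: -2
SI base units of gravitational acceleration: m/s²

The claimed units kg·m/s² (exponents kg: 1, m: 1, s: -2) do not match the derived units m/s² (exponents m: 1, s: -2), so the claim is incorrect.

Answer: No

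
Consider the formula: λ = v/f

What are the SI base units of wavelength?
Units of each symbol in λ = v/f:
  v (wave speed): m/s
  f (frequency): 1/s  → in the denominator, contributes s

Multiplying the contributions: [m/s] · [s]
Adding exponents of each base unit: m: 1
SI base units of wavelength: m

Answer: m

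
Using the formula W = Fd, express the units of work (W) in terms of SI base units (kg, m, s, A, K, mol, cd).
Units of each symbol in W = Fd:
  F (force): kg·m/s²
  d (displacement): m

Multiplying the contributions: [kg·m/s²] · [m]
Adding exponents of each base unit: kg: 1, m: 2, s: -2
SI base units of work: kg·m²/s²

Answer: kg·m²/s²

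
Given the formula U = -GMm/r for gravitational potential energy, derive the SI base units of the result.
Units of each symbol in U = -GMm/r:
  G (gravitational constant): m³/(kg·s²)
  M (mass): kg
  m (mass): kg
  r (distance): m  → in the denominator, contributes 1/m
  The minus sign does not affect the units.

Multiplying the contributions: [m³/(kg·s²)] · [kg] · [kg] · [1/m]
Adding exponents of each base unit: kg: 1, m: 2, s: -2
SI base units of gravitational potential energy: kg·m²/s²

Answer: kg·m²/s²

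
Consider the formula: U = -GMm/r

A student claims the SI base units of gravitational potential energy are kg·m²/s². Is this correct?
Units of each symbol in U = -GMm/r:
  G (gravitational constant): m³/(kg·s²)
  M (mass): kg
  m (mass): kg
  r (distance): m  → in the denominator, contributes 1/m
  The minus sign does not affect the units.

Multiplying the contributions: [m³/(kg·s²)] · [kg] · [kg] · [1/m]
Adding exponents of each base unit: kg: 1, m: 2, s: -2
SI base units of gravitational potential energy: kg·m²/s²

The claimed units kg·m²/s² match the derived units, so the claim is correct.

Answer: Yes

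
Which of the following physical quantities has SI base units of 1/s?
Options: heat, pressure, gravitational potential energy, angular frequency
Checking the SI base units of each option:
  heat (Q = mcΔT): kg·m²/s²  ✗
  pressure (P = F/A): kg/(m·s²)  ✗
  gravitational potential energy (U = -GMm/r): kg·m²/s²  ✗
  angular frequency (ω = 2πf): 1/s  ✓ matches

Only angular frequency has units 1/s.

Answer: angular frequency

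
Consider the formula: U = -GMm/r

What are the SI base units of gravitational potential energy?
Units of each symbol in U = -GMm/r:
  G (gravitational constant): m³/(kg·s²)
  M (mass): kg
  m (mass): kg
  r (distance): m  → in the denominator, contributes 1/m
  The minus sign does not affect the units.

Multiplying the contributions: [m³/(kg·s²)] · [kg] · [kg] · [1/m]
Adding exponents of each base unit: kg: 1, m: 2, s: -2
SI base units of gravitational potential energy: kg·m²/s²

Answer: kg·m²/s²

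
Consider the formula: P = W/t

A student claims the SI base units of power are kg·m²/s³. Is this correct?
Units of each symbol in P = W/t:
  W (work): kg·m²/s²
  t (time): s  → in the denominator, contributes 1/s

Multiplying the contributions: [kg·m²/s²] · [1/s]
Adding exponents of each base unit: kg: 1, m: 2, s: -3
SI base units of power: kg·m²/s³

The claimed units kg·m²/s³ match the derived units, so the claim is correct.

Answer: Yes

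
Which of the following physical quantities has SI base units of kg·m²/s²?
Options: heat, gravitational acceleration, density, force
Checking the SI base units of each option:
  heat (Q = mcΔT): kg·m²/s²  ✓ matches
  gravitational acceleration (g = GM/r²): m/s²  ✗
  density (ρ = m/V): kg/m³  ✗
  force (F = ma): kg·m/s²  ✗

Only heat has units kg·m²/s².

Answer: heat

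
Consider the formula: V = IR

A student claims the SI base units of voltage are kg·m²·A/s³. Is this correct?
Units of each symbol in V = IR:
  I (current): A
  R (resistance, in ohms): kg·m²/(s³·A²)

Multiplying the contributions: [A] · [kg·m²/(s³·A²)]
Adding exponents of each base unit: kg: 1, m: 2, s: -3, A: -1
SI base units of voltage: kg·m²/(s³·A)

The claimed units kg·m²·A/s³ (exponents kg: 1, m: 2, s: -3, A: 1) do not match the derived units kg·m²/(s³·A) (exponents kg: 1, m: 2, s: -3, A: -1), so the claim is incorrect.

Answer: No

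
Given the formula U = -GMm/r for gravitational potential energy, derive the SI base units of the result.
Units of each symbol in U = -GMm/r:
  G (gravitational constant): m³/(kg·s²)
  M (mass): kg
  m (mass): kg
  r (distance): m  → in the denominator, contributes 1/m
  The minus sign does not affect the units.

Multiplying the contributions: [m³/(kg·s²)] · [kg] · [kg] · [1/m]
Adding exponents of each base unit: kg: 1, m: 2, s: -2
SI base units of gravitational potential energy: kg·m²/s²

Answer: kg·m²/s²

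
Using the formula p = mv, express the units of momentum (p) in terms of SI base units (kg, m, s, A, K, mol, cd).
Units of each symbol in p = mv:
  m (mass): kg
  v (velocity): m/s

Multiplying the contributions: [kg] · [m/s]
Adding exponents of each base unit: kg: 1, m: 1, s: -1
SI base units of momentum: kg·m/s

Answer: kg·m/s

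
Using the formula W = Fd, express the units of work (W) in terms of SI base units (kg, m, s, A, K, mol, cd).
Units of each symbol in W = Fd:
  F (force): kg·m/s²
  d (displacement): m

Multiplying the contributions: [kg·m/s²] · [m]
Adding exponents of each base unit: kg: 1, m: 2, s: -2
SI base units of work: kg·m²/s²

Answer: kg·m²/s²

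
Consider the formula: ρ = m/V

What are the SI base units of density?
Units of each symbol in ρ = m/V:
  m (mass): kg
  V (volume): m³  → in the denominator, contributes 1/m³

Multiplying the contributions: [kg] · [1/m³]
Adding exponents of each base unit: kg: 1, m: -3
SI base units of density: kg/m³

Answer: kg/m³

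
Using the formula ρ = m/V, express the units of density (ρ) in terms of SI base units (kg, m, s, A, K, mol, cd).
Units of each symbol in ρ = m/V:
  m (mass): kg
  V (volume): m³  → in the denominator, contributes 1/m³

Multiplying the contributions: [kg] · [1/m³]
Adding exponents of each base unit: kg: 1, m: -3
SI base units of density: kg/m³

Answer: kg/m³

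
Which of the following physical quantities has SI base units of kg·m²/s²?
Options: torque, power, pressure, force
Checking the SI base units of each option:
  torque (τ = Fr): kg·m²/s²  ✓ matches
  power (P = W/t): kg·m²/s³  ✗
  pressure (P = F/A): kg/(m·s²)  ✗
  force (F = ma): kg·m/s²  ✗

Only torque has units kg·m²/s².

Answer: torque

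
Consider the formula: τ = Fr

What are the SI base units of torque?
Units of each symbol in τ = Fr:
  F (force): kg·m/s²
  r (lever arm): m

Multiplying the contributions: [kg·m/s²] · [m]
Adding exponents of each base unit: kg: 1, m: 2, s: -2
SI base units of torque: kg·m²/s²

Answer: kg·m²/s²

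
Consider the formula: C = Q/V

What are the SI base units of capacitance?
Units of each symbol in C = Q/V:
  Q (charge, in coulombs): s·A
  V (voltage, in volts): kg·m²/(s³·A)  → in the denominator, contributes s³·A/(kg·m²)

Multiplying the contributions: [s·A] · [s³·A/(kg·m²)]
Adding exponents of each base unit: kg: -1, m: -2, s: 4, A: 2
SI base units of capacitance: s⁴·A²/(kg·m²)

Answer: s⁴·A²/(kg·m²)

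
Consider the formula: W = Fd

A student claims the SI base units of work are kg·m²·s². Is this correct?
Units of each symbol in W = Fd:
  F (force): kg·m/s²
  d (displacement): m

Multiplying the contributions: [kg·m/s²] · [m]
Adding exponents of each base unit: kg: 1, m: 2, s: -2
SI base units of work: kg·m²/s²

The claimed units kg·m²·s² (exponents kg: 1, m: 2, s: 2) do not match the derived units kg·m²/s² (exponents kg: 1, m: 2, s: -2), so the claim is incorrect.

Answer: No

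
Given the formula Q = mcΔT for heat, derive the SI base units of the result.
Units of each symbol in Q = mcΔT:
  m (mass): kg
  c (specific heat capacity, in J/(kg·K)): m²/(s²·K)
  ΔT (temperature change): K

Multiplying the contributions: [kg] · [m²/(s²·K)] · [K]
Adding exponents of each base unit: kg: 1, m: 2, s: -2
SI base units of heat: kg·m²/s²

Answer: kg·m²/s²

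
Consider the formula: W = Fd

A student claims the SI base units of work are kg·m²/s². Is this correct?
Units of each symbol in W = Fd:
  F (force): kg·m/s²
  d (displacement): m

Multiplying the contributions: [kg·m/s²] · [m]
Adding exponents of each base unit: kg: 1, m: 2, s: -2
SI base units of work: kg·m²/s²

The claimed units kg·m²/s² match the derived units, so the claim is correct.

Answer: Yes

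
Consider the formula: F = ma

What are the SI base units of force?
Units of each symbol in F = ma:
  m (mass): kg
  a (acceleration): m/s²

Multiplying the contributions: [kg] · [m/s²]
Adding exponents of each base unit: kg: 1, m: 1, s: -2
SI base units of force: kg·m/s²

Answer: kg·m/s²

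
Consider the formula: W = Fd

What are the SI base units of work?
Units of each symbol in W = Fd:
  F (force): kg·m/s²
  d (displacement): m

Multiplying the contributions: [kg·m/s²] · [m]
Adding exponents of each base unit: kg: 1, m: 2, s: -2
SI base units of work: kg·m²/s²

Answer: kg·m²/s²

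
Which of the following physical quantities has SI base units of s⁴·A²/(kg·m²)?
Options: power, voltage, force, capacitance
Checking the SI base units of each option:
  power (P = W/t): kg·m²/s³  ✗
  voltage (V = IR): kg·m²/(s³·A)  ✗
  force (F = ma): kg·m/s²  ✗
  capacitance (C = Q/V): s⁴·A²/(kg·m²)  ✓ matches

Only capacitance has units s⁴·A²/(kg·m²).

Answer: capacitance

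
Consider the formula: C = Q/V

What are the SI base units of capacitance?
Units of each symbol in C = Q/V:
  Q (charge, in coulombs): s·A
  V (voltage, in volts): kg·m²/(s³·A)  → in the denominator, contributes s³·A/(kg·m²)

Multiplying the contributions: [s·A] · [s³·A/(kg·m²)]
Adding exponents of each base unit: kg: -1, m: -2, s: 4, A: 2
SI base units of capacitance: s⁴·A²/(kg·m²)

Answer: s⁴·A²/(kg·m²)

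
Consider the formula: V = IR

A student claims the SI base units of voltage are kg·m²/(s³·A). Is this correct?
Units of each symbol in V = IR:
  I (current): A
  R (resistance, in ohms): kg·m²/(s³·A²)

Multiplying the contributions: [A] · [kg·m²/(s³·A²)]
Adding exponents of each base unit: kg: 1, m: 2, s: -3, A: -1
SI base units of voltage: kg·m²/(s³·A)

The claimed units kg·m²/(s³·A) match the derived units, so the claim is correct.

Answer: Yes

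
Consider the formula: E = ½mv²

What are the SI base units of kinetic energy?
Units of each symbol in E = ½mv²:
  m (mass): kg
  v (speed): m/s  → to the power 2, contributes m²/s²
  The factor ½ is dimensionless.

Multiplying the contributions: [kg] · [m²/s²]
Adding exponents of each base unit: kg: 1, m: 2, s: -2
SI base units of kinetic energy: kg·m²/s²

Answer: kg·m²/s²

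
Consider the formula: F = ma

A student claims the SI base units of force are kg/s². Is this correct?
Units of each symbol in F = ma:
  m (mass): kg
  a (acceleration): m/s²

Multiplying the contributions: [kg] · [m/s²]
Adding exponents of each base unit: kg: 1, m: 1, s: -2
SI base units of force: kg·m/s²

The claimed units kg/s² (exponents kg: 1, s: -2) do not match the derived units kg·m/s² (exponents kg: 1, m: 1, s: -2), so the claim is incorrect.

Answer: No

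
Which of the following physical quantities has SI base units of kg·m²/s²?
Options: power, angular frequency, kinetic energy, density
Checking the SI base units of each option:
  power (P = W/t): kg·m²/s³  ✗
  angular frequency (ω = 2πf): 1/s  ✗
  kinetic energy (E = ½mv²): kg·m²/s²  ✓ matches
  density (ρ = m/V): kg/m³  ✗

Only kinetic energy has units kg·m²/s².

Answer: kinetic energy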